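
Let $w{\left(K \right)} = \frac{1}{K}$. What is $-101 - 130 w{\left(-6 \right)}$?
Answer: $- \frac{238}{3} \approx -79.333$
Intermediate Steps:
$-101 - 130 w{\left(-6 \right)} = -101 - \frac{130}{-6} = -101 - - \frac{65}{3} = -101 + \frac{65}{3} = - \frac{238}{3}$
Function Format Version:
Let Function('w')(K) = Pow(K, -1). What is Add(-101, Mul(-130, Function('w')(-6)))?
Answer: Rational(-238, 3) ≈ -79.333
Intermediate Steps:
Add(-101, Mul(-130, Function('w')(-6))) = Add(-101, Mul(-130, Pow(-6, -1))) = Add(-101, Mul(-130, Rational(-1, 6))) = Add(-101, Rational(65, 3)) = Rational(-238, 3)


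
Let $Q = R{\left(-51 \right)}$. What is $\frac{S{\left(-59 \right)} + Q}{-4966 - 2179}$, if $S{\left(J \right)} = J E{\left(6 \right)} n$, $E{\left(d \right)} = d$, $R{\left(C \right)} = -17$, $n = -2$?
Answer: $- \frac{691}{7145} \approx -0.096711$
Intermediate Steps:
$Q = -17$
$S{\left(J \right)} = - 12 J$ ($S{\left(J \right)} = J 6 \left(-2\right) = 6 J \left(-2\right) = - 12 J$)
$\frac{S{\left(-59 \right)} + Q}{-4966 - 2179} = \frac{\left(-12\right) \left(-59\right) - 17}{-4966 - 2179} = \frac{708 - 17}{-7145} = 691 \left(- \frac{1}{7145}\right) = - \frac{691}{7145}$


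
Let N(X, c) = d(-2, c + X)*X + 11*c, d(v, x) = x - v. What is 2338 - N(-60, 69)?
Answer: 2239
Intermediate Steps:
N(X, c) = 11*c + X*(2 + X + c) (N(X, c) = ((c + X) - 1*(-2))*X + 11*c = ((X + c) + 2)*X + 11*c = (2 + X + c)*X + 11*c = X*(2 + X + c) + 11*c = 11*c + X*(2 + X + c))
2338 - N(-60, 69) = 2338 - (11*69 - 60*(2 - 60 + 69)) = 2338 - (759 - 60*11) = 2338 - (759 - 660) = 2338 - 1*99 = 2338 - 99 = 2239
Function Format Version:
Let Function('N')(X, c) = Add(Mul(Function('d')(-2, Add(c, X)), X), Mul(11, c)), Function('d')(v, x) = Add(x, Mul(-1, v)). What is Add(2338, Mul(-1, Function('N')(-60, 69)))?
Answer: 2239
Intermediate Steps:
Function('N')(X, c) = Add(Mul(11, c), Mul(X, Add(2, X, c))) (Function('N')(X, c) = Add(Mul(Add(Add(c, X), Mul(-1, -2)), X), Mul(11, c)) = Add(Mul(Add(Add(X, c), 2), X), Mul(11, c)) = Add(Mul(Add(2, X, c), X), Mul(11, c)) = Add(Mul(X, Add(2, X, c)), Mul(11, c)) = Add(Mul(11, c), Mul(X, Add(2, X, c))))
Add(2338, Mul(-1, Function('N')(-60, 69))) = Add(2338, Mul(-1, Add(Mul(11, 69), Mul(-60, Add(2, -60, 69))))) = Add(2338, Mul(-1, Add(759, Mul(-60, 11)))) = Add(2338, Mul(-1, Add(759, -660))) = Add(2338, Mul(-1, 99)) = Add(2338, -99) = 2239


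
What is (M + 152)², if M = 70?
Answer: 49284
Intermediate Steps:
(M + 152)² = (70 + 152)² = 222² = 49284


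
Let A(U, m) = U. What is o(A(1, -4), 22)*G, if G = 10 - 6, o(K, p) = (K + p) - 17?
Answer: 24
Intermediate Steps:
o(K, p) = -17 + K + p
G = 4
o(A(1, -4), 22)*G = (-17 + 1 + 22)*4 = 6*4 = 24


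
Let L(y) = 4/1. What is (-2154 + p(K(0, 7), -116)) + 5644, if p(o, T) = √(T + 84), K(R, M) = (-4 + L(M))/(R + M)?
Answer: 3490 + 4*I*√2 ≈ 3490.0 + 5.6569*I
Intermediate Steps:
L(y) = 4 (L(y) = 4*1 = 4)
K(R, M) = 0 (K(R, M) = (-4 + 4)/(R + M) = 0/(M + R) = 0)
p(o, T) = √(84 + T)
(-2154 + p(K(0, 7), -116)) + 5644 = (-2154 + √(84 - 116)) + 5644 = (-2154 + √(-32)) + 5644 = (-2154 + 4*I*√2) + 5644 = 3490 + 4*I*√2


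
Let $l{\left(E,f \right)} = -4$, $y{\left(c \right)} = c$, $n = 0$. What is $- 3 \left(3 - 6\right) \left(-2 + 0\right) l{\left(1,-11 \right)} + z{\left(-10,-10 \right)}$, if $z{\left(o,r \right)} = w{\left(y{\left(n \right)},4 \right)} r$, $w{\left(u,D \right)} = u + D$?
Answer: $32$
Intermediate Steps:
$w{\left(u,D \right)} = D + u$
$z{\left(o,r \right)} = 4 r$ ($z{\left(o,r \right)} = \left(4 + 0\right) r = 4 r$)
$- 3 \left(3 - 6\right) \left(-2 + 0\right) l{\left(1,-11 \right)} + z{\left(-10,-10 \right)} = - 3 \left(3 - 6\right) \left(-2 + 0\right) \left(-4\right) + 4 \left(-10\right) = - 3 \left(\left(-3\right) \left(-2\right)\right) \left(-4\right) - 40 = \left(-3\right) 6 \left(-4\right) - 40 = \left(-18\right) \left(-4\right) - 40 = 72 - 40 = 32$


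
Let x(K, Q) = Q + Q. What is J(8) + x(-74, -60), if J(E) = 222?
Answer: 102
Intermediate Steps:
x(K, Q) = 2*Q
J(8) + x(-74, -60) = 222 + 2*(-60) = 222 - 120 = 102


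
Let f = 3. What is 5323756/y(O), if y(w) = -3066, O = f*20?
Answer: -2661878/1533 ≈ -1736.4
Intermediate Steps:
O = 60 (O = 3*20 = 60)
5323756/y(O) = 5323756/(-3066) = 5323756*(-1/3066) = -2661878/1533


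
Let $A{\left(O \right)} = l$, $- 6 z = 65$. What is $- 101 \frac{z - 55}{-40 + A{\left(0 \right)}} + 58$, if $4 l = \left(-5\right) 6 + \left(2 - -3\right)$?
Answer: $- \frac{9520}{111} \approx -85.766$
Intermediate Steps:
$l = - \frac{25}{4}$ ($l = \frac{\left(-5\right) 6 + \left(2 - -3\right)}{4} = \frac{-30 + \left(2 + 3\right)}{4} = \frac{-30 + 5}{4} = \frac{1}{4} \left(-25\right) = - \frac{25}{4} \approx -6.25$)
$z = - \frac{65}{6}$ ($z = \left(- \frac{1}{6}\right) 65 = - \frac{65}{6} \approx -10.833$)
$A{\left(O \right)} = - \frac{25}{4}$
$- 101 \frac{z - 55}{-40 + A{\left(0 \right)}} + 58 = - 101 \frac{- \frac{65}{6} - 55}{-40 - \frac{25}{4}} + 58 = - 101 \left(- \frac{395}{6 \left(- \frac{185}{4}\right)}\right) + 58 = - 101 \left(\left(- \frac{395}{6}\right) \left(- \frac{4}{185}\right)\right) + 58 = \left(-101\right) \frac{158}{111} + 58 = - \frac{15958}{111} + 58 = - \frac{9520}{111}$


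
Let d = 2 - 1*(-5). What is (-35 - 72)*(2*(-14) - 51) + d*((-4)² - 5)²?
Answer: 9300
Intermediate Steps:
d = 7 (d = 2 + 5 = 7)
(-35 - 72)*(2*(-14) - 51) + d*((-4)² - 5)² = (-35 - 72)*(2*(-14) - 51) + 7*((-4)² - 5)² = -107*(-28 - 51) + 7*(16 - 5)² = -107*(-79) + 7*11² = 8453 + 7*121 = 8453 + 847 = 9300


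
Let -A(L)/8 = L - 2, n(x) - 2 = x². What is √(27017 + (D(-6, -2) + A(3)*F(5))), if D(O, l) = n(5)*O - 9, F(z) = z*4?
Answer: √26686 ≈ 163.36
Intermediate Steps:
n(x) = 2 + x²
F(z) = 4*z
D(O, l) = -9 + 27*O (D(O, l) = (2 + 5²)*O - 9 = (2 + 25)*O - 9 = 27*O - 9 = -9 + 27*O)
A(L) = 16 - 8*L (A(L) = -8*(L - 2) = -8*(-2 + L) = 16 - 8*L)
√(27017 + (D(-6, -2) + A(3)*F(5))) = √(27017 + ((-9 + 27*(-6)) + (16 - 8*3)*(4*5))) = √(27017 + ((-9 - 162) + (16 - 24)*20)) = √(27017 + (-171 - 8*20)) = √(27017 + (-171 - 160)) = √(27017 - 331) = √26686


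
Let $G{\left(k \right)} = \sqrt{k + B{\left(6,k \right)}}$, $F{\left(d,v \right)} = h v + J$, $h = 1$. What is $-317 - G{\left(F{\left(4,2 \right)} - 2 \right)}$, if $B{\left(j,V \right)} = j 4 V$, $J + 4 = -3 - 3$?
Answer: $-317 - 5 i \sqrt{10} \approx -317.0 - 15.811 i$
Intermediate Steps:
$J = -10$ ($J = -4 - 6 = -10$)
$B{\left(j,V \right)} = 4 V j$ ($B{\left(j,V \right)} = 4 j V = 4 V j$)
$F{\left(d,v \right)} = -10 + v$ ($F{\left(d,v \right)} = 1 v - 10 = v - 10 = -10 + v$)
$G{\left(k \right)} = 5 \sqrt{k}$ ($G{\left(k \right)} = \sqrt{k + 4 k 6} = \sqrt{k + 24 k} = \sqrt{25 k} = 5 \sqrt{k}$)
$-317 - G{\left(F{\left(4,2 \right)} - 2 \right)} = -317 - 5 \sqrt{\left(-10 + 2\right) - 2} = -317 - 5 \sqrt{-8 - 2} = -317 - 5 \sqrt{-10} = -317 - 5 i \sqrt{10}$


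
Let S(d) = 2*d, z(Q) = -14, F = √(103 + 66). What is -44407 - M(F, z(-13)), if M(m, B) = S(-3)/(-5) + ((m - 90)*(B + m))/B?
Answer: -444027/10 ≈ -44403.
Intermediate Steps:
F = 13 (F = √169 = 13)
M(m, B) = 6/5 + (-90 + m)*(B + m)/B (M(m, B) = (2*(-3))/(-5) + ((m - 90)*(B + m))/B = -6*(-⅕) + ((-90 + m)*(B + m))/B = 6/5 + (-90 + m)*(B + m)/B)
-44407 - M(F, z(-13)) = -44407 - (-444/5 + 13 + 13²/(-14) - 90*13/(-14)) = -44407 - (-444/5 + 13 - 1/14*169 - 90*13*(-1/14)) = -44407 - (-444/5 + 13 - 169/14 + 585/7) = -44407 - 1*(-43/10) = -44407 + 43/10 = -444027/10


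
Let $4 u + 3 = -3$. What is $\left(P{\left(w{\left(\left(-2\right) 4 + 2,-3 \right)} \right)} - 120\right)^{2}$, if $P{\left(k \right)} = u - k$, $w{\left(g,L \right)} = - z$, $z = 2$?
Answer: $\frac{57121}{4} \approx 14280.0$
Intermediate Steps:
$u = - \frac{3}{2}$ ($u = - \frac{3}{4} + \frac{1}{4} \left(-3\right) = - \frac{3}{4} - \frac{3}{4} = - \frac{3}{2} \approx -1.5$)
$w{\left(g,L \right)} = -2$ ($w{\left(g,L \right)} = \left(-1\right) 2 = -2$)
$P{\left(k \right)} = - \frac{3}{2} - k$
$\left(P{\left(w{\left(\left(-2\right) 4 + 2,-3 \right)} \right)} - 120\right)^{2} = \left(\left(- \frac{3}{2} - -2\right) - 120\right)^{2} = \left(\left(- \frac{3}{2} + 2\right) - 120\right)^{2} = \left(\frac{1}{2} - 120\right)^{2} = \left(- \frac{239}{2}\right)^{2} = \frac{57121}{4}$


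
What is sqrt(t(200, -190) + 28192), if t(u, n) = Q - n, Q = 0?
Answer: sqrt(28382) ≈ 168.47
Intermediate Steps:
t(u, n) = -n (t(u, n) = 0 - n = -n)
sqrt(t(200, -190) + 28192) = sqrt(-1*(-190) + 28192) = sqrt(190 + 28192) = sqrt(28382)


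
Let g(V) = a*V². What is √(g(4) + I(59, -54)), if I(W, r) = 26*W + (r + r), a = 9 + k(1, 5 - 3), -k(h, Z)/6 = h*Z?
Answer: √1378 ≈ 37.121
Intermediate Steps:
k(h, Z) = -6*Z*h (k(h, Z) = -6*h*Z = -6*Z*h)
a = -3 (a = 9 - 6*(5 - 3)*1 = 9 - 6*2*1 = 9 - 12 = -3)
I(W, r) = 2*r + 26*W (I(W, r) = 26*W + 2*r = 2*r + 26*W)
g(V) = -3*V²
√(g(4) + I(59, -54)) = √(-3*4² + (2*(-54) + 26*59)) = √(-3*16 + (-108 + 1534)) = √(-48 + 1426) = √1378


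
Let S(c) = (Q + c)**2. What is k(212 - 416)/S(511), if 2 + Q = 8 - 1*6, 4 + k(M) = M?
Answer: -208/261121 ≈ -0.00079657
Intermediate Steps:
k(M) = -4 + M
Q = 0 (Q = -2 + (8 - 1*6) = -2 + (8 - 6) = -2 + 2 = 0)
S(c) = c**2 (S(c) = (0 + c)**2 = c**2)
k(212 - 416)/S(511) = (-4 + (212 - 416))/(511**2) = (-4 - 204)/261121 = -208*1/261121 = -208/261121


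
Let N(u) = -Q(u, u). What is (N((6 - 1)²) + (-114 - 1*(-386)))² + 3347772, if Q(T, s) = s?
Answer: 3408781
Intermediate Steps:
N(u) = -u
(N((6 - 1)²) + (-114 - 1*(-386)))² + 3347772 = (-(6 - 1)² + (-114 - 1*(-386)))² + 3347772 = (-1*5² + (-114 + 386))² + 3347772 = (-1*25 + 272)² + 3347772 = (-25 + 272)² + 3347772 = 247² + 3347772 = 61009 + 3347772 = 3408781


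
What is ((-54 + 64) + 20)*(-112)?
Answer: -3360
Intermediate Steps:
((-54 + 64) + 20)*(-112) = (10 + 20)*(-112) = 30*(-112) = -3360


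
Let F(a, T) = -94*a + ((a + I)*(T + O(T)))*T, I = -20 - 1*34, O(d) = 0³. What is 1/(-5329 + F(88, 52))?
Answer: 1/78335 ≈ 1.2766e-5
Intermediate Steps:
O(d) = 0
I = -54 (I = -20 - 34 = -54)
F(a, T) = -94*a + T²*(-54 + a) (F(a, T) = -94*a + ((a - 54)*(T + 0))*T = -94*a + ((-54 + a)*T)*T = -94*a + (T*(-54 + a))*T = -94*a + T²*(-54 + a))
1/(-5329 + F(88, 52)) = 1/(-5329 + (-94*88 - 54*52² + 88*52²)) = 1/(-5329 + (-8272 - 54*2704 + 88*2704)) = 1/(-5329 + (-8272 - 146016 + 237952)) = 1/(-5329 + 83664) = 1/78335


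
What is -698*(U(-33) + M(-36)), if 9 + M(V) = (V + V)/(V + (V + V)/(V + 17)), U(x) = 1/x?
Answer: 2660776/561 ≈ 4742.9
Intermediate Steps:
M(V) = -9 + 2*V/(V + 2*V/(17 + V)) (M(V) = -9 + (V + V)/(V + (V + V)/(V + 17)) = -9 + (2*V)/(V + (2*V)/(17 + V)) = -9 + (2*V)/(V + 2*V/(17 + V)) = -9 + 2*V/(V + 2*V/(17 + V)))
-698*(U(-33) + M(-36)) = -698*(1/(-33) + (-137 - 7*(-36))/(19 - 36)) = -698*(-1/33 + (-137 + 252)/(-17)) = -698*(-1/33 - 1/17*115) = -698*(-1/33 - 115/17) = -698*(-3812/561) = 2660776/561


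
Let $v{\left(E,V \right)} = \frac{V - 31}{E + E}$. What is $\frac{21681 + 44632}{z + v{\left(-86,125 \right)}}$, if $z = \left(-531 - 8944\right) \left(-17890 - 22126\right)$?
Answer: $\frac{5702918}{32607037553} \approx 0.0001749$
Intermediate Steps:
$v{\left(E,V \right)} = \frac{-31 + V}{2 E}$
$z = 379151600$ ($z = \left(-9475\right) \left(-40016\right) = 379151600$)
$\frac{21681 + 44632}{z + v{\left(-86,125 \right)}} = \frac{21681 + 44632}{379151600 + \frac{-31 + 125}{2 \left(-86\right)}} = \frac{66313}{379151600 + \frac{1}{2} \left(- \frac{1}{86}\right) 94} = \frac{66313}{379151600 - \frac{47}{86}} = \frac{66313}{\frac{32607037553}{86}} = 66313 \cdot \frac{86}{32607037553} = \frac{5702918}{32607037553}$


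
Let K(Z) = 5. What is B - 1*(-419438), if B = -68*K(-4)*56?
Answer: 400398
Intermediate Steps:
B = -19040 (B = -68*5*56 = -340*56 = -19040)
B - 1*(-419438) = -19040 - 1*(-419438) = -19040 + 419438 = 400398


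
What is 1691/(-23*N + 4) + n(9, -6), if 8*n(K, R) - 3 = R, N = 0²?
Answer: 3379/8 ≈ 422.38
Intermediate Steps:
N = 0
n(K, R) = 3/8 + R/8
1691/(-23*N + 4) + n(9, -6) = 1691/(-23*0 + 4) + (3/8 + (⅛)*(-6)) = 1691/(0 + 4) + (3/8 - ¾) = 1691/4 - 3/8 = 3379/8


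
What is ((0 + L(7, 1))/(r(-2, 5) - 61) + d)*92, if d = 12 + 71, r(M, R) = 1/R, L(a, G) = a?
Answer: 579531/76 ≈ 7625.4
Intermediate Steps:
d = 83
((0 + L(7, 1))/(r(-2, 5) - 61) + d)*92 = ((0 + 7)/(1/5 - 61) + 83)*92 = (7/(⅕ - 61) + 83)*92 = (7/(-304/5) + 83)*92 = (7*(-5/304) + 83)*92 = (-35/304 + 83)*92 = (25197/304)*92 = 579531/76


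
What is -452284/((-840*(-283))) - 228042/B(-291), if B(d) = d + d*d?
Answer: -21994855/4776474 ≈ -4.6048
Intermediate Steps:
B(d) = d + d²
-452284/((-840*(-283))) - 228042/B(-291) = -452284/((-840*(-283))) - 228042*(-1/(291*(1 - 291))) = -452284/237720 - 228042/((-291*(-290))) = -452284*1/237720 - 228042/84390 = -16153/8490 - 228042*1/84390 = -16153/8490 - 38007/14065 = -21994855/4776474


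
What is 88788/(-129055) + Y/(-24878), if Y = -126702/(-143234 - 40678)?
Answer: -67708943021763/98412239649080 ≈ -0.68801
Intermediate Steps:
Y = 21117/30652 (Y = -126702/(-183912) = -126702*(-1/183912) = 21117/30652 ≈ 0.68893)
88788/(-129055) + Y/(-24878) = 88788/(-129055) + (21117/30652)/(-24878) = 88788*(-1/129055) + (21117/30652)*(-1/24878) = -88788/129055 - 21117/762560456 = -67708943021763/98412239649080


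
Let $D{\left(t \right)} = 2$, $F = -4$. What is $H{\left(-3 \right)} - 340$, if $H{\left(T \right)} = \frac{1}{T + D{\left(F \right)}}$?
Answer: $-341$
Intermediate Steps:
$H{\left(T \right)} = \frac{1}{2 + T}$ ($H{\left(T \right)} = \frac{1}{T + 2} = \frac{1}{2 + T}$)
$H{\left(-3 \right)} - 340 = \frac{1}{2 - 3} - 340 = \frac{1}{-1} - 340 = -1 - 340 = -341$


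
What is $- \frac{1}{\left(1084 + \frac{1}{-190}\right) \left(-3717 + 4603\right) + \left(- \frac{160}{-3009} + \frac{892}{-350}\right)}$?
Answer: $- \frac{10004925}{9608898467389} \approx -1.0412 \cdot 10^{-6}$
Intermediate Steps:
$- \frac{1}{\left(1084 + \frac{1}{-190}\right) \left(-3717 + 4603\right) + \left(- \frac{160}{-3009} + \frac{892}{-350}\right)} = - \frac{1}{\left(1084 - \frac{1}{190}\right) 886 + \left(\left(-160\right) \left(- \frac{1}{3009}\right) + 892 \left(- \frac{1}{350}\right)\right)} = - \frac{1}{\frac{205959}{190} \cdot 886 + \left(\frac{160}{3009} - \frac{446}{175}\right)} = - \frac{1}{\frac{91239837}{95} - \frac{1314014}{526575}} = - \frac{1}{\frac{9608898467389}{10004925}} = \left(-1\right) \frac{10004925}{9608898467389} = - \frac{10004925}{9608898467389}$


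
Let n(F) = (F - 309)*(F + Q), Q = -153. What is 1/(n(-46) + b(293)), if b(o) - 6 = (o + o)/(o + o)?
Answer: 1/70652 ≈ 1.4154e-5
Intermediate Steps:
n(F) = (-309 + F)*(-153 + F) (n(F) = (F - 309)*(F - 153) = (-309 + F)*(-153 + F))
b(o) = 7 (b(o) = 6 + (o + o)/(o + o) = 6 + (2*o)/((2*o)) = 6 + (2*o)*(1/(2*o)) = 6 + 1 = 7)
1/(n(-46) + b(293)) = 1/((47277 + (-46)² - 462*(-46)) + 7) = 1/((47277 + 2116 + 21252) + 7) = 1/(70645 + 7) = 1/70652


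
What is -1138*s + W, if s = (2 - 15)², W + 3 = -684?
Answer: -193009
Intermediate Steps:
W = -687 (W = -3 - 684 = -687)
s = 169 (s = (-13)² = 169)
-1138*s + W = -1138*169 - 687 = -192322 - 687 = -193009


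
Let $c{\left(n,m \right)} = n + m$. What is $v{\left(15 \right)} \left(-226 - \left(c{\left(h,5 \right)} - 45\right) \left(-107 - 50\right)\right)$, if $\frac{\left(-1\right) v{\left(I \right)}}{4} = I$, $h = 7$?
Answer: $324420$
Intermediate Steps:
$v{\left(I \right)} = - 4 I$
$c{\left(n,m \right)} = m + n$
$v{\left(15 \right)} \left(-226 - \left(c{\left(h,5 \right)} - 45\right) \left(-107 - 50\right)\right) = \left(-4\right) 15 \left(-226 - \left(\left(5 + 7\right) - 45\right) \left(-107 - 50\right)\right) = - 60 \left(-226 - \left(12 - 45\right) \left(-157\right)\right) = - 60 \left(-226 - \left(-33\right) \left(-157\right)\right) = - 60 \left(-226 - 5181\right) = \left(-60\right) \left(-5407\right) = 324420$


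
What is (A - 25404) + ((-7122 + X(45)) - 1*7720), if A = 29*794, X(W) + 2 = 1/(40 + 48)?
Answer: -1515535/88 ≈ -17222.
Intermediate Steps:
X(W) = -175/88 (X(W) = -2 + 1/(40 + 48) = -2 + 1/88 = -175/88)
A = 23026
(A - 25404) + ((-7122 + X(45)) - 1*7720) = (23026 - 25404) + ((-7122 - 175/88) - 1*7720) = -2378 + (-626911/88 - 7720) = -2378 - 1306271/88 = -1515535/88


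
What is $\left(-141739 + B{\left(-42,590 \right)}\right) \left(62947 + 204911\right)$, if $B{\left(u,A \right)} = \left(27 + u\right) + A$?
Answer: $-37811906712$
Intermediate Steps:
$B{\left(u,A \right)} = 27 + A + u$
$\left(-141739 + B{\left(-42,590 \right)}\right) \left(62947 + 204911\right) = \left(-141739 + \left(27 + 590 - 42\right)\right) \left(62947 + 204911\right) = \left(-141739 + 575\right) 267858 = \left(-141164\right) 267858 = -37811906712$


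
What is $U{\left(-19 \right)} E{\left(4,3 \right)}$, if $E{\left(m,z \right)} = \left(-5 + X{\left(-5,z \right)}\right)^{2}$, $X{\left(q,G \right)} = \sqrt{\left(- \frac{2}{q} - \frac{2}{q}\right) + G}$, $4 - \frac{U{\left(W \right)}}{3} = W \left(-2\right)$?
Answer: $- \frac{14688}{5} + 204 \sqrt{95} \approx -949.25$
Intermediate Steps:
$U{\left(W \right)} = 12 + 6 W$ ($U{\left(W \right)} = 12 - 3 W \left(-2\right) = 12 - 3 \left(- 2 W\right) = 12 + 6 W$)
$X{\left(q,G \right)} = \sqrt{G - \frac{4}{q}}$ ($X{\left(q,G \right)} = \sqrt{- \frac{4}{q} + G} = \sqrt{G - \frac{4}{q}}$)
$E{\left(m,z \right)} = \left(-5 + \sqrt{\frac{4}{5} + z}\right)^{2}$ ($E{\left(m,z \right)} = \left(-5 + \sqrt{z - \frac{4}{-5}}\right)^{2} = \left(-5 + \sqrt{z - - \frac{4}{5}}\right)^{2} = \left(-5 + \sqrt{z + \frac{4}{5}}\right)^{2} = \left(-5 + \sqrt{\frac{4}{5} + z}\right)^{2}$)
$U{\left(-19 \right)} E{\left(4,3 \right)} = \left(12 + 6 \left(-19\right)\right) \frac{\left(-25 + \sqrt{5} \sqrt{4 + 5 \cdot 3}\right)^{2}}{25} = \left(12 - 114\right) \frac{\left(-25 + \sqrt{5} \sqrt{4 + 15}\right)^{2}}{25} = - 102 \frac{\left(-25 + \sqrt{5} \sqrt{19}\right)^{2}}{25} = - 102 \frac{\left(-25 + \sqrt{95}\right)^{2}}{25} = - \frac{102 \left(-25 + \sqrt{95}\right)^{2}}{25}$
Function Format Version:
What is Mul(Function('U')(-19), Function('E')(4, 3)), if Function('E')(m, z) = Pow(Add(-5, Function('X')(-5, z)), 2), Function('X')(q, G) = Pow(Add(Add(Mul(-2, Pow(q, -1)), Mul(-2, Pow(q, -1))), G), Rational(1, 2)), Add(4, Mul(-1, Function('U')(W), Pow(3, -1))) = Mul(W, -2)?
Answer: Add(Rational(-14688, 5), Mul(204, Pow(95, Rational(1, 2)))) ≈ -949.25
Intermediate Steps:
Function('U')(W) = Add(12, Mul(6, W)) (Function('U')(W) = Add(12, Mul(-3, Mul(W, -2))) = Add(12, Mul(-3, Mul(-2, W))) = Add(12, Mul(6, W)))
Function('X')(q, G) = Pow(Add(G, Mul(-4, Pow(q, -1))), Rational(1, 2)) (Function('X')(q, G) = Pow(Add(Mul(-4, Pow(q, -1)), G), Rational(1, 2)) = Pow(Add(G, Mul(-4, Pow(q, -1))), Rational(1, 2)))
Function('E')(m, z) = Pow(Add(-5, Pow(Add(Rational(4, 5), z), Rational(1, 2))), 2) (Function('E')(m, z) = Pow(Add(-5, Pow(Add(z, Mul(-4, Pow(-5, -1))), Rational(1, 2))), 2) = Pow(Add(-5, Pow(Add(z, Mul(-4, Rational(-1, 5))), Rational(1, 2))), 2) = Pow(Add(-5, Pow(Add(z, Rational(4, 5)), Rational(1, 2))), 2) = Pow(Add(-5, Pow(Add(Rational(4, 5), z), Rational(1, 2))), 2))
Mul(Function('U')(-19), Function('E')(4, 3)) = Mul(Add(12, Mul(6, -19)), Mul(Rational(1, 25), Pow(Add(-25, Mul(Pow(5, Rational(1, 2)), Pow(Add(4, Mul(5, 3)), Rational(1, 2)))), 2))) = Mul(Add(12, -114), Mul(Rational(1, 25), Pow(Add(-25, Mul(Pow(5, Rational(1, 2)), Pow(Add(4, 15), Rational(1, 2)))), 2))) = Mul(-102, Mul(Rational(1, 25), Pow(Add(-25, Mul(Pow(5, Rational(1, 2)), Pow(19, Rational(1, 2)))), 2))) = Mul(-102, Mul(Rational(1, 25), Pow(Add(-25, Pow(95, Rational(1, 2))), 2))) = Mul(Rational(-102, 25), Pow(Add(-25, Pow(95, Rational(1, 2))), 2))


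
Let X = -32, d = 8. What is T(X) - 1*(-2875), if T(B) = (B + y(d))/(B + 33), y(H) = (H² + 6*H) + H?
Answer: 2963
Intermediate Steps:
y(H) = H² + 7*H
T(B) = (120 + B)/(33 + B) (T(B) = (B + 8*(7 + 8))/(B + 33) = (B + 8*15)/(33 + B) = (B + 120)/(33 + B) = (120 + B)/(33 + B))
T(X) - 1*(-2875) = (120 - 32)/(33 - 32) - 1*(-2875) = 88/1 + 2875 = 1*88 + 2875 = 88 + 2875 = 2963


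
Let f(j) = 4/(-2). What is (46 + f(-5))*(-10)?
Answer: -440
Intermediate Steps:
f(j) = -2 (f(j) = 4*(-1/2) = -2)
(46 + f(-5))*(-10) = (46 - 2)*(-10) = 44*(-10) = -440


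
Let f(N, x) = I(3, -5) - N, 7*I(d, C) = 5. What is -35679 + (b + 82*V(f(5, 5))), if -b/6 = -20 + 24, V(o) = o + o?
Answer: -254841/7 ≈ -36406.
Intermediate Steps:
I(d, C) = 5/7 (I(d, C) = (1/7)*5 = 5/7)
f(N, x) = 5/7 - N
V(o) = 2*o
b = -24 (b = -6*(-20 + 24) = -6*4 = -24)
-35679 + (b + 82*V(f(5, 5))) = -35679 + (-24 + 82*(2*(5/7 - 1*5))) = -35679 + (-24 + 82*(2*(5/7 - 5))) = -35679 + (-24 + 82*(2*(-30/7))) = -35679 + (-24 + 82*(-60/7)) = -35679 + (-24 - 4920/7) = -35679 - 5088/7 = -254841/7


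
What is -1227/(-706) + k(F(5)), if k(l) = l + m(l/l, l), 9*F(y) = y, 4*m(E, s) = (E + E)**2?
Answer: 20927/6354 ≈ 3.2935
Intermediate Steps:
m(E, s) = E**2 (m(E, s) = (E + E)**2/4 = (2*E)**2/4 = (4*E**2)/4 = E**2)
F(y) = y/9
k(l) = 1 + l (k(l) = l + (l/l)**2 = l + 1**2 = l + 1 = 1 + l)
-1227/(-706) + k(F(5)) = -1227/(-706) + (1 + (1/9)*5) = -1227*(-1/706) + (1 + 5/9) = 1227/706 + 14/9 = 20927/6354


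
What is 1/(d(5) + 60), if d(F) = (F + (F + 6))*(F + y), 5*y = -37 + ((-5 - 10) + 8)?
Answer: -5/4 ≈ -1.2500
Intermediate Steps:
y = -44/5 (y = (-37 + ((-5 - 10) + 8))/5 = (-37 + (-15 + 8))/5 = (-37 - 7)/5 = (1/5)*(-44) = -44/5 ≈ -8.8000)
d(F) = (6 + 2*F)*(-44/5 + F) (d(F) = (F + (F + 6))*(F - 44/5) = (F + (6 + F))*(-44/5 + F) = (6 + 2*F)*(-44/5 + F))
1/(d(5) + 60) = 1/((-264/5 + 2*5**2 - 58/5*5) + 60) = 1/((-264/5 + 2*25 - 58) + 60) = 1/((-264/5 + 50 - 58) + 60) = 1/(-304/5 + 60) = 1/(-4/5) = -5/4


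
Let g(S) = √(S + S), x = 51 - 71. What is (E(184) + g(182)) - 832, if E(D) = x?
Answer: -852 + 2*√91 ≈ -832.92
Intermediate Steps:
x = -20
g(S) = √2*√S (g(S) = √(2*S) = √2*√S)
E(D) = -20
(E(184) + g(182)) - 832 = (-20 + √2*√182) - 832 = (-20 + 2*√91) - 832 = -852 + 2*√91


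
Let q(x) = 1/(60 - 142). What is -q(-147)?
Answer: 1/82 ≈ 0.012195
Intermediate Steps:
q(x) = -1/82 (q(x) = 1/(-82) = -1/82)
-q(-147) = -1*(-1/82) = 1/82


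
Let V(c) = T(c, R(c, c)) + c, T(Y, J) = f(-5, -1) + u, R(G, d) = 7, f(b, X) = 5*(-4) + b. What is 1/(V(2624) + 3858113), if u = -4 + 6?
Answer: 1/3860714 ≈ 2.5902e-7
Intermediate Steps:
u = 2
f(b, X) = -20 + b
T(Y, J) = -23 (T(Y, J) = (-20 - 5) + 2 = -25 + 2 = -23)
V(c) = -23 + c
1/(V(2624) + 3858113) = 1/((-23 + 2624) + 3858113) = 1/(2601 + 3858113) = 1/3860714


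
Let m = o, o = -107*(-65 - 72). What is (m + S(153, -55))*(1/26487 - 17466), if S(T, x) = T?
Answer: -6852356190092/26487 ≈ -2.5871e+8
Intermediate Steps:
o = 14659 (o = -107*(-137) = 14659)
m = 14659
(m + S(153, -55))*(1/26487 - 17466) = (14659 + 153)*(1/26487 - 17466) = 14812*(1/26487 - 17466) = 14812*(-462621941/26487) = -6852356190092/26487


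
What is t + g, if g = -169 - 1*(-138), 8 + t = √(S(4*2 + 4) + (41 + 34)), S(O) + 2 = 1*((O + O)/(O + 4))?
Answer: -39 + √298/2 ≈ -30.369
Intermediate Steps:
S(O) = -2 + 2*O/(4 + O) (S(O) = -2 + 1*((O + O)/(O + 4)) = -2 + 1*((2*O)/(4 + O)) = -2 + 1*(2*O/(4 + O)) = -2 + 2*O/(4 + O))
t = -8 + √298/2 (t = -8 + √(-8/(4 + (4*2 + 4)) + (41 + 34)) = -8 + √(-8/(4 + (8 + 4)) + 75) = -8 + √(-8/(4 + 12) + 75) = -8 + √(-8/16 + 75) = -8 + √(-8*1/16 + 75) = -8 + √(-½ + 75) = -8 + √(149/2) = -8 + √298/2 ≈ 0.63134)
g = -31 (g = -169 + 138 = -31)
t + g = (-8 + √298/2) - 31 = -39 + √298/2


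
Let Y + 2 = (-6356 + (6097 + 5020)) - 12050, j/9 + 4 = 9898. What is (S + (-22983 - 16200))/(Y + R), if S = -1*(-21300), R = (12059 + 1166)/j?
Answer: 1592409618/649221161 ≈ 2.4528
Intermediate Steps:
j = 89046 (j = -36 + 9*9898 = -36 + 89082 = 89046)
Y = -7291 (Y = -2 + ((-6356 + (6097 + 5020)) - 12050) = -2 + ((-6356 + 11117) - 12050) = -2 + (4761 - 12050) = -2 - 7289 = -7291)
R = 13225/89046 (R = (12059 + 1166)/89046 = 13225*(1/89046) = 13225/89046 ≈ 0.14852)
S = 21300
(S + (-22983 - 16200))/(Y + R) = (21300 + (-22983 - 16200))/(-7291 + 13225/89046) = (21300 - 39183)/(-649221161/89046) = -17883*(-89046/649221161) = 1592409618/649221161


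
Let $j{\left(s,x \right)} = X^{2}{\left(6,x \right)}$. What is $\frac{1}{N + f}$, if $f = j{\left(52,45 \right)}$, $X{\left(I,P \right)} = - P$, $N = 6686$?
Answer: $\frac{1}{8711} \approx 0.0001148$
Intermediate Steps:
$j{\left(s,x \right)} = x^{2}$ ($j{\left(s,x \right)} = \left(- x\right)^{2} = x^{2}$)
$f = 2025$ ($f = 45^{2} = 2025$)
$\frac{1}{N + f} = \frac{1}{6686 + 2025} = \frac{1}{8711}$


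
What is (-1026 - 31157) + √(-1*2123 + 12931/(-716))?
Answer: -32183 + 13*I*√1623709/358 ≈ -32183.0 + 46.272*I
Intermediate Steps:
(-1026 - 31157) + √(-1*2123 + 12931/(-716)) = -32183 + √(-2123 + 12931*(-1/716)) = -32183 + √(-2123 - 12931/716) = -32183 + √(-1532999/716) = -32183 + 13*I*√1623709/358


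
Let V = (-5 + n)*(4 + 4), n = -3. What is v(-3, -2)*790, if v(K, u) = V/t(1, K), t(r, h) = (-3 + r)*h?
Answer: -25280/3 ≈ -8426.7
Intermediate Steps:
t(r, h) = h*(-3 + r)
V = -64 (V = (-5 - 3)*(4 + 4) = -8*8 = -64)
v(K, u) = 32/K (v(K, u) = -64*1/(K*(-3 + 1)) = -64*(-1/(2*K)) = -(-32)/K = 32/K)
v(-3, -2)*790 = (32/(-3))*790 = (32*(-⅓))*790 = -32/3*790 = -25280/3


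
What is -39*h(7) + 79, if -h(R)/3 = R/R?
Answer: 196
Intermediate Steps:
h(R) = -3 (h(R) = -3*R/R = -3*1 = -3)
-39*h(7) + 79 = -39*(-3) + 79 = 117 + 79 = 196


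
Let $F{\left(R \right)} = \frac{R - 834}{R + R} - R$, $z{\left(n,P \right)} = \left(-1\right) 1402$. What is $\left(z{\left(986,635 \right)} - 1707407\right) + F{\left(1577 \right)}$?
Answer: $- \frac{5394556701}{3154} \approx -1.7104 \cdot 10^{6}$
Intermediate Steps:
$z{\left(n,P \right)} = -1402$
$F{\left(R \right)} = - R + \frac{-834 + R}{2 R}$ ($F{\left(R \right)} = \frac{-834 + R}{2 R} - R = - R + \frac{-834 + R}{2 R}$)
$\left(z{\left(986,635 \right)} - 1707407\right) + F{\left(1577 \right)} = \left(-1402 - 1707407\right) - \left(\frac{3153}{2} + \frac{417}{1577}\right) = -1708809 - \frac{4973115}{3154} = - \frac{5394556701}{3154}$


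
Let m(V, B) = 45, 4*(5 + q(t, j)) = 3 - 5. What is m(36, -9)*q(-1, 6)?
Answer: -495/2 ≈ -247.50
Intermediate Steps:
q(t, j) = -11/2 (q(t, j) = -5 + (3 - 5)/4 = -5 + (¼)*(-2) = -5 - ½ = -11/2)
m(36, -9)*q(-1, 6) = 45*(-11/2) = -495/2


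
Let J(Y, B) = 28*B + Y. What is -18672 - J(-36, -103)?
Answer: -15752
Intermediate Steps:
J(Y, B) = Y + 28*B
-18672 - J(-36, -103) = -18672 - (-36 + 28*(-103)) = -18672 - (-36 - 2884) = -18672 - 1*(-2920) = -18672 + 2920 = -15752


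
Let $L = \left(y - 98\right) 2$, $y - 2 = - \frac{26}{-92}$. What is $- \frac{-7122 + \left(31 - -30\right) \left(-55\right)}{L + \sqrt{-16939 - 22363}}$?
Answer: $- \frac{1060995313}{40177167} - \frac{5542333 i \sqrt{39302}}{40177167} \approx -26.408 - 27.348 i$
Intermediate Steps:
$y = \frac{105}{46}$ ($y = 2 - \frac{26}{-92} = 2 - - \frac{13}{46} = 2 + \frac{13}{46} = \frac{105}{46} \approx 2.2826$)
$L = - \frac{4403}{23}$ ($L = \left(\frac{105}{46} - 98\right) 2 = \left(- \frac{4403}{46}\right) 2 = - \frac{4403}{23} \approx -191.43$)
$- \frac{-7122 + \left(31 - -30\right) \left(-55\right)}{L + \sqrt{-16939 - 22363}} = - \frac{-7122 + \left(31 - -30\right) \left(-55\right)}{- \frac{4403}{23} + \sqrt{-16939 - 22363}} = - \frac{-7122 + \left(31 + 30\right) \left(-55\right)}{- \frac{4403}{23} + \sqrt{-39302}} = - \frac{-7122 + 61 \left(-55\right)}{- \frac{4403}{23} + i \sqrt{39302}} = - \frac{-7122 - 3355}{- \frac{4403}{23} + i \sqrt{39302}} = - \frac{-10477}{- \frac{4403}{23} + i \sqrt{39302}} = \frac{10477}{- \frac{4403}{23} + i \sqrt{39302}}$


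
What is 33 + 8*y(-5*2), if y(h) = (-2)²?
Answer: 65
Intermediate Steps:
y(h) = 4
33 + 8*y(-5*2) = 33 + 8*4 = 33 + 32 = 65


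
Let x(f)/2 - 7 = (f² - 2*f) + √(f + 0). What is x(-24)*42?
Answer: 53004 + 168*I*√6 ≈ 53004.0 + 411.51*I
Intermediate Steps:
x(f) = 14 - 4*f + 2*√f + 2*f² (x(f) = 14 + 2*((f² - 2*f) + √(f + 0)) = 14 + 2*((f² - 2*f) + √f) = 14 + 2*(√f + f² - 2*f) = 14 + (-4*f + 2*√f + 2*f²) = 14 - 4*f + 2*√f + 2*f²)
x(-24)*42 = (14 - 4*(-24) + 2*√(-24) + 2*(-24)²)*42 = (14 + 96 + 2*(2*I*√6) + 2*576)*42 = (14 + 96 + 4*I*√6 + 1152)*42 = (1262 + 4*I*√6)*42 = 53004 + 168*I*√6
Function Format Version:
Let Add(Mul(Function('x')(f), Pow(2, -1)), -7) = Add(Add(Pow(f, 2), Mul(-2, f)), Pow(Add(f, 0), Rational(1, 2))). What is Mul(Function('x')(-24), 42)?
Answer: Add(53004, Mul(168, I, Pow(6, Rational(1, 2)))) ≈ Add(53004., Mul(411.51, I))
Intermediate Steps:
Function('x')(f) = Add(14, Mul(-4, f), Mul(2, Pow(f, Rational(1, 2))), Mul(2, Pow(f, 2))) (Function('x')(f) = Add(14, Mul(2, Add(Add(Pow(f, 2), Mul(-2, f)), Pow(Add(f, 0), Rational(1, 2))))) = Add(14, Mul(2, Add(Add(Pow(f, 2), Mul(-2, f)), Pow(f, Rational(1, 2))))) = Add(14, Mul(2, Add(Pow(f, Rational(1, 2)), Pow(f, 2), Mul(-2, f)))) = Add(14, Add(Mul(-4, f), Mul(2, Pow(f, Rational(1, 2))), Mul(2, Pow(f, 2)))) = Add(14, Mul(-4, f), Mul(2, Pow(f, Rational(1, 2))), Mul(2, Pow(f, 2))))
Mul(Function('x')(-24), 42) = Mul(Add(14, Mul(-4, -24), Mul(2, Pow(-24, Rational(1, 2))), Mul(2, Pow(-24, 2))), 42) = Mul(Add(14, 96, Mul(2, Mul(2, I, Pow(6, Rational(1, 2)))), Mul(2, 576)), 42) = Mul(Add(14, 96, Mul(4, I, Pow(6, Rational(1, 2))), 1152), 42) = Mul(Add(1262, Mul(4, I, Pow(6, Rational(1, 2)))), 42) = Add(53004, Mul(168, I, Pow(6, Rational(1, 2))))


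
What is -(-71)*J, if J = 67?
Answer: 4757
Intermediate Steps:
-(-71)*J = -(-71)*67 = -1*(-4757) = 4757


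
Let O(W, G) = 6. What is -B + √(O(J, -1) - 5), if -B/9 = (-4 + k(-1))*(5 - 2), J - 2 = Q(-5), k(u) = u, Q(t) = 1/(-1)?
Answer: -134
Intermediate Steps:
Q(t) = -1
J = 1 (J = 2 - 1 = 1)
B = 135 (B = -9*(-4 - 1)*(5 - 2) = -(-45)*3 = -9*(-15) = 135)
-B + √(O(J, -1) - 5) = -1*135 + √(6 - 5) = -135 + √1 = -135 + 1 = -134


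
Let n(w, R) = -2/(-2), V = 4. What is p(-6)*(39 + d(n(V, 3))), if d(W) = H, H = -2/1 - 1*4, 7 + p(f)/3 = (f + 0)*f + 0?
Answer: 2871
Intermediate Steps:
n(w, R) = 1 (n(w, R) = -2*(-½) = 1)
p(f) = -21 + 3*f² (p(f) = -21 + 3*((f + 0)*f + 0) = -21 + 3*(f*f + 0) = -21 + 3*(f² + 0) = -21 + 3*f²)
H = -6 (H = -2*1 - 4 = -2 - 4 = -6)
d(W) = -6
p(-6)*(39 + d(n(V, 3))) = (-21 + 3*(-6)²)*(39 - 6) = (-21 + 3*36)*33 = (-21 + 108)*33 = 87*33 = 2871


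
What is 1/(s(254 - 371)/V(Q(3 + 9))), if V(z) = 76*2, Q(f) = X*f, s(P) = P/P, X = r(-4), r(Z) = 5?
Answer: 152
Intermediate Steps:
X = 5
s(P) = 1
Q(f) = 5*f
V(z) = 152
1/(s(254 - 371)/V(Q(3 + 9))) = 1/(1/152) = 152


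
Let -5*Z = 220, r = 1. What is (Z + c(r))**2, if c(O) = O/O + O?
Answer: 1764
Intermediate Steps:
Z = -44 (Z = -1/5*220 = -44)
c(O) = 1 + O
(Z + c(r))**2 = (-44 + (1 + 1))**2 = (-44 + 2)**2 = (-42)**2 = 1764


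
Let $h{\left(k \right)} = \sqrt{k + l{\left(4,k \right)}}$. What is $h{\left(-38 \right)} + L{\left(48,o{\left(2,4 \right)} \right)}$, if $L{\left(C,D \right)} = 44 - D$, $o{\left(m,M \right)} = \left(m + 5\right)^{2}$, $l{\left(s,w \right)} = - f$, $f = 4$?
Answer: $-5 + i \sqrt{42} \approx -5.0 + 6.4807 i$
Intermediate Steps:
$l{\left(s,w \right)} = -4$ ($l{\left(s,w \right)} = \left(-1\right) 4 = -4$)
$o{\left(m,M \right)} = \left(5 + m\right)^{2}$
$h{\left(k \right)} = \sqrt{-4 + k}$ ($h{\left(k \right)} = \sqrt{k - 4} = \sqrt{-4 + k}$)
$h{\left(-38 \right)} + L{\left(48,o{\left(2,4 \right)} \right)} = \sqrt{-4 - 38} + \left(44 - \left(5 + 2\right)^{2}\right) = \sqrt{-42} + \left(44 - 7^{2}\right) = i \sqrt{42} + \left(44 - 49\right) = i \sqrt{42} - 5 = -5 + i \sqrt{42}$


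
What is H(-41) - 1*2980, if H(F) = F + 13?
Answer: -3008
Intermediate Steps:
H(F) = 13 + F
H(-41) - 1*2980 = (13 - 41) - 1*2980 = -28 - 2980 = -3008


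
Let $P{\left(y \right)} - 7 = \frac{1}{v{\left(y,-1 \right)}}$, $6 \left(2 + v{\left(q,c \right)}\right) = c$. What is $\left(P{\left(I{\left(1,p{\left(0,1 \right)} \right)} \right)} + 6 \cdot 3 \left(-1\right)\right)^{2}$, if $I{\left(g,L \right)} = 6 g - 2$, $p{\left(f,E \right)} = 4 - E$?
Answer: $\frac{22201}{169} \approx 131.37$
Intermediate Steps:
$v{\left(q,c \right)} = -2 + \frac{c}{6}$
$I{\left(g,L \right)} = -2 + 6 g$
$P{\left(y \right)} = \frac{85}{13}$ ($P{\left(y \right)} = 7 + \frac{1}{-2 + \frac{1}{6} \left(-1\right)} = 7 + \frac{1}{-2 - \frac{1}{6}} = 7 + \frac{1}{- \frac{13}{6}} = 7 - \frac{6}{13} = \frac{85}{13}$)
$\left(P{\left(I{\left(1,p{\left(0,1 \right)} \right)} \right)} + 6 \cdot 3 \left(-1\right)\right)^{2} = \left(\frac{85}{13} + 6 \cdot 3 \left(-1\right)\right)^{2} = \left(\frac{85}{13} + 18 \left(-1\right)\right)^{2} = \left(\frac{85}{13} - 18\right)^{2} = \left(- \frac{149}{13}\right)^{2} = \frac{22201}{169}$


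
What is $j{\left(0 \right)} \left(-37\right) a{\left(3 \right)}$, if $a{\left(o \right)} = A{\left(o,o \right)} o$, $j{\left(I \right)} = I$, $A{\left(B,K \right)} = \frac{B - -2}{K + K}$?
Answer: $0$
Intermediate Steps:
$A{\left(B,K \right)} = \frac{2 + B}{2 K}$ ($A{\left(B,K \right)} = \frac{B + 2}{2 K} = \left(2 + B\right) \frac{1}{2 K} = \frac{2 + B}{2 K}$)
$a{\left(o \right)} = 1 + \frac{o}{2}$ ($a{\left(o \right)} = \frac{2 + o}{2 o} o = 1 + \frac{o}{2}$)
$j{\left(0 \right)} \left(-37\right) a{\left(3 \right)} = 0 \left(-37\right) \left(1 + \frac{1}{2} \cdot 3\right) = 0 \left(1 + \frac{3}{2}\right) = 0 \cdot \frac{5}{2} = 0$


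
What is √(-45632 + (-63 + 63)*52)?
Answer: 8*I*√713 ≈ 213.62*I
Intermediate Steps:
√(-45632 + (-63 + 63)*52) = √(-45632 + 0*52) = √(-45632 + 0) = √(-45632) = 8*I*√713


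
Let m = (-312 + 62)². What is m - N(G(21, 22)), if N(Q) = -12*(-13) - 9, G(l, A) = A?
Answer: 62353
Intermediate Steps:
N(Q) = 147 (N(Q) = 156 - 9 = 147)
m = 62500 (m = (-250)² = 62500)
m - N(G(21, 22)) = 62500 - 1*147 = 62500 - 147 = 62353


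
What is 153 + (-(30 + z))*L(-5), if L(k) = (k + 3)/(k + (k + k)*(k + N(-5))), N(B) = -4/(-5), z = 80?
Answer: 5881/37 ≈ 158.95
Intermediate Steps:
N(B) = ⅘ (N(B) = -4*(-⅕) = ⅘)
L(k) = (3 + k)/(k + 2*k*(⅘ + k)) (L(k) = (k + 3)/(k + (k + k)*(k + ⅘)) = (3 + k)/(k + (2*k)*(⅘ + k)) = (3 + k)/(k + 2*k*(⅘ + k)))
153 + (-(30 + z))*L(-5) = 153 + (-(30 + 80))*(5*(3 - 5)/(-5*(13 + 10*(-5)))) = 153 + (-1*110)*(5*(-⅕)*(-2)/(13 - 50)) = 153 - 550*(-1)*(-2)/(5*(-37)) = 153 - 550*(-1)*(-1)*(-2)/(5*37) = 153 - 110*(-2/37) = 153 + 220/37 = 5881/37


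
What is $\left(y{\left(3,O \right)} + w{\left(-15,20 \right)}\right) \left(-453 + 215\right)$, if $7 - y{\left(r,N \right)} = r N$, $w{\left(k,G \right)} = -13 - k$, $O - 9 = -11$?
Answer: $-3570$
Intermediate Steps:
$O = -2$ ($O = 9 - 11 = -2$)
$y{\left(r,N \right)} = 7 - N r$ ($y{\left(r,N \right)} = 7 - r N = 7 - N r$)
$\left(y{\left(3,O \right)} + w{\left(-15,20 \right)}\right) \left(-453 + 215\right) = \left(\left(7 - \left(-2\right) 3\right) - -2\right) \left(-453 + 215\right) = \left(\left(7 + 6\right) + \left(-13 + 15\right)\right) \left(-238\right) = \left(13 + 2\right) \left(-238\right) = 15 \left(-238\right) = -3570$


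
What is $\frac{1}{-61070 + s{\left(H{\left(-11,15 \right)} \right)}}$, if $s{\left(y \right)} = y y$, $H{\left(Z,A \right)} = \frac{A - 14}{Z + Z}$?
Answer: $- \frac{484}{29557879} \approx -1.6375 \cdot 10^{-5}$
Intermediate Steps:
$H{\left(Z,A \right)} = \frac{-14 + A}{2 Z}$
$s{\left(y \right)} = y^{2}$
$\frac{1}{-61070 + s{\left(H{\left(-11,15 \right)} \right)}} = \frac{1}{-61070 + \left(\frac{-14 + 15}{2 \left(-11\right)}\right)^{2}} = \frac{1}{-61070 + \left(\frac{1}{2} \left(- \frac{1}{11}\right) 1\right)^{2}} = \frac{1}{-61070 + \left(- \frac{1}{22}\right)^{2}} = \frac{1}{-61070 + \frac{1}{484}} = \frac{1}{- \frac{29557879}{484}} = - \frac{484}{29557879}$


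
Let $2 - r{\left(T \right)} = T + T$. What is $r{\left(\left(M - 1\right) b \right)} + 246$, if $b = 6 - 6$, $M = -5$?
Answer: $248$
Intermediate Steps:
$b = 0$ ($b = 6 - 6 = 0$)
$r{\left(T \right)} = 2 - 2 T$ ($r{\left(T \right)} = 2 - \left(T + T\right) = 2 - 2 T$)
$r{\left(\left(M - 1\right) b \right)} + 246 = \left(2 - 2 \left(-5 - 1\right) 0\right) + 246 = \left(2 - 2 \left(\left(-6\right) 0\right)\right) + 246 = \left(2 - 0\right) + 246 = \left(2 + 0\right) + 246 = 2 + 246 = 248$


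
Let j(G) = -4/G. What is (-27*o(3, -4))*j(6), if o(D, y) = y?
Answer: -72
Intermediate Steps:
(-27*o(3, -4))*j(6) = (-27*(-4))*(-4/6) = 108*(-4*⅙) = 108*(-⅔) = -72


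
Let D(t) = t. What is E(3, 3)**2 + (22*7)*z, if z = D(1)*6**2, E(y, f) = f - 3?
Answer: 5544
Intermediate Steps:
E(y, f) = -3 + f
z = 36 (z = 1*6**2 = 1*36 = 36)
E(3, 3)**2 + (22*7)*z = (-3 + 3)**2 + (22*7)*36 = 0**2 + 154*36 = 0 + 5544 = 5544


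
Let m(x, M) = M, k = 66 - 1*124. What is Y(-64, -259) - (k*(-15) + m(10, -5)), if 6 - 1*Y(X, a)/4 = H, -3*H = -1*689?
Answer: -5279/3 ≈ -1759.7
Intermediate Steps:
k = -58 (k = 66 - 124 = -58)
H = 689/3 (H = -(-1)*689/3 = -⅓*(-689) = 689/3 ≈ 229.67)
Y(X, a) = -2684/3 (Y(X, a) = 24 - 4*689/3 = 24 - 2756/3 = -2684/3)
Y(-64, -259) - (k*(-15) + m(10, -5)) = -2684/3 - (-58*(-15) - 5) = -2684/3 - (870 - 5) = -2684/3 - 1*865 = -2684/3 - 865 = -5279/3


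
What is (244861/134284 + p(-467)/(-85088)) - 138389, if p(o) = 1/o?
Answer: -184605792027783189/1333980478816 ≈ -1.3839e+5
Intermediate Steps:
(244861/134284 + p(-467)/(-85088)) - 138389 = (244861/134284 + 1/(-467*(-85088))) - 138389 = (244861*(1/134284) - 1/467*(-1/85088)) - 138389 = (244861/134284 + 1/39736096) - 138389 = 2432455084235/1333980478816 - 138389 = -184605792027783189/1333980478816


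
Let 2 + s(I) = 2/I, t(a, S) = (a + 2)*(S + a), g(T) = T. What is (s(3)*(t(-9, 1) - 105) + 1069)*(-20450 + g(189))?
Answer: -68948183/3 ≈ -2.2983e+7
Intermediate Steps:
t(a, S) = (2 + a)*(S + a)
s(I) = -2 + 2/I
(s(3)*(t(-9, 1) - 105) + 1069)*(-20450 + g(189)) = ((-2 + 2/3)*(((-9)**2 + 2*1 + 2*(-9) + 1*(-9)) - 105) + 1069)*(-20450 + 189) = ((-2 + 2*(1/3))*((81 + 2 - 18 - 9) - 105) + 1069)*(-20261) = ((-2 + 2/3)*(56 - 105) + 1069)*(-20261) = (-4/3*(-49) + 1069)*(-20261) = (196/3 + 1069)*(-20261) = (3403/3)*(-20261) = -68948183/3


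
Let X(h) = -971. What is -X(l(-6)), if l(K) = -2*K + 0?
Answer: 971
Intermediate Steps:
l(K) = -2*K
-X(l(-6)) = -1*(-971) = 971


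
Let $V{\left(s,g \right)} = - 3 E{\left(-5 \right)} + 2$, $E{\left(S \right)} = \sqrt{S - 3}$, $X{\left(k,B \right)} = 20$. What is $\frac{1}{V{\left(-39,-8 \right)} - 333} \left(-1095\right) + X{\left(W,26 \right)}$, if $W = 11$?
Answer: $\frac{2555105}{109633} - \frac{6570 i \sqrt{2}}{109633} \approx 23.306 - 0.08475 i$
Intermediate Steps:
$E{\left(S \right)} = \sqrt{-3 + S}$
$V{\left(s,g \right)} = 2 - 6 i \sqrt{2}$ ($V{\left(s,g \right)} = - 3 \sqrt{-3 - 5} + 2 = - 3 \sqrt{-8} + 2 = - 3 \cdot 2 i \sqrt{2} + 2 = - 6 i \sqrt{2} + 2 = 2 - 6 i \sqrt{2}$)
$\frac{1}{V{\left(-39,-8 \right)} - 333} \left(-1095\right) + X{\left(W,26 \right)} = \frac{1}{\left(2 - 6 i \sqrt{2}\right) - 333} \left(-1095\right) + 20 = \frac{1}{-331 - 6 i \sqrt{2}} \left(-1095\right) + 20 = - \frac{1095}{-331 - 6 i \sqrt{2}} + 20 = 20 - \frac{1095}{-331 - 6 i \sqrt{2}}$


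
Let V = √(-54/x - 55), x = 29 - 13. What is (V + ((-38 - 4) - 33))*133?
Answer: -9975 + 133*I*√934/4 ≈ -9975.0 + 1016.2*I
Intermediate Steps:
x = 16
V = I*√934/4 (V = √(-54/16 - 55) = √(-54*1/16 - 55) = √(-27/8 - 55) = √(-467/8) = I*√934/4 ≈ 7.6404*I)
(V + ((-38 - 4) - 33))*133 = (I*√934/4 + ((-38 - 4) - 33))*133 = (I*√934/4 + (-42 - 33))*133 = (I*√934/4 - 75)*133 = (-75 + I*√934/4)*133 = -9975 + 133*I*√934/4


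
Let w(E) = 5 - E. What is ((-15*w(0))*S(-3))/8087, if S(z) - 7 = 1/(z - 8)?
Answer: -5700/88957 ≈ -0.064076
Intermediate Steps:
S(z) = 7 + 1/(-8 + z) (S(z) = 7 + 1/(z - 8) = 7 + 1/(-8 + z))
((-15*w(0))*S(-3))/8087 = ((-15*(5 - 1*0))*((-55 + 7*(-3))/(-8 - 3)))/8087 = ((-15*(5 + 0))*((-55 - 21)/(-11)))*(1/8087) = ((-15*5)*(-1/11*(-76)))*(1/8087) = -75*76/11*(1/8087) = -5700/11*1/8087 = -5700/88957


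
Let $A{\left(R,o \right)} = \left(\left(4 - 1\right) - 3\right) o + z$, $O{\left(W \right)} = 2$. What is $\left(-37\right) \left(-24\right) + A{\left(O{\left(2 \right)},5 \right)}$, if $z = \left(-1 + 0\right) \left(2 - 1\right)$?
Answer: $887$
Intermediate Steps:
$z = -1$ ($z = \left(-1\right) 1 = -1$)
$A{\left(R,o \right)} = -1$ ($A{\left(R,o \right)} = \left(\left(4 - 1\right) - 3\right) o - 1 = \left(3 - 3\right) o - 1 = 0 o - 1 = 0 - 1 = -1$)
$\left(-37\right) \left(-24\right) + A{\left(O{\left(2 \right)},5 \right)} = \left(-37\right) \left(-24\right) - 1 = 888 - 1 = 887$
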